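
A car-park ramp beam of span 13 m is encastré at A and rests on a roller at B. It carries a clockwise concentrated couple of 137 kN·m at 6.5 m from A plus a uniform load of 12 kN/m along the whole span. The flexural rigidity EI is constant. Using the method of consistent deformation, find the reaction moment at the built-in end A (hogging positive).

M_A = 236.4 kN·m

Take the reaction at B as the redundant and release it; the primary structure is a cantilever fixed at A.
Free-end deflection of the primary structure under the applied loading (downward +):
  clockwise couple 137 at a = 6.5: M₀a(2L − a)/(2EI) = 8682/EI
  UDL 12: wL⁴/(8EI) = 42842/EI
  δ_0 = 51524/EI
Flexibility coefficient — unit upward force at B: δ_{BB} = L³/(3EI) = 732.3/EI.
Compatibility at B: δ_0 − R_B·δ_{BB} = 0, so R_B = 51524/732.3 = 70.36 kN.
Moment equilibrium about A: M_A = Σ(load moments about A) − R_B·L = 1151 − 70.36×13 = 236.4 kN·m.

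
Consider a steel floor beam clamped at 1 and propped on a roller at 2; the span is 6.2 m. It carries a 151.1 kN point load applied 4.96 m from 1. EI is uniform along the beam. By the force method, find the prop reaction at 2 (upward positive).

R_2 = 106.4 kN

Remove the prop at 2; the released (primary) structure is a cantilever built in at 1.
Primary-structure tip deflection at 2 by superposition:
  point load 151.1 at a = 4.96: Pa²(3L − a)/(6EI) = 8451/EI
Tip deflection under a unit load at 2: L³/(3EI) = 79.44/EI.
Compatibility at 2: δ_0 − R_2·δ_{22} = 0, so R_2 = 8451/79.44 = 106.4 kN.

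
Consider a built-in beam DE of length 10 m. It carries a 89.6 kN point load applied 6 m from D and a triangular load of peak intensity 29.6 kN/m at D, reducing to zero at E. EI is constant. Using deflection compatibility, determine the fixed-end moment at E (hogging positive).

Release both end moments; the primary structure is a simply-supported span DE with redundants M_D and M_E.
End rotations of the released simple span under the applied load (×1/EI):
  at D: point load 89.6 at a = 6: Pab(L + b)/(6LEI) = 501.8/EI
  at E: point load 89.6 at a = 6: Pab(L + a)/(6LEI) = 573.4/EI
  at D: triangular load, peak 29.6: w₀L³/(45EI) = 657.8/EI
  at E: triangular load, peak 29.6: 7w₀L³/(360EI) = 575.6/EI
  θ_D0 = 1160/EI,  θ_E0 = 1149/EI
Flexibility coefficients: a unit moment at one end gives L/(3EI) there and L/(6EI) at the far end, so f₁₁ = f₂₂ = 3.333/EI and f₁₂ = f₂₁ = 1.667/EI.
Compatibility — zero rotation at each built-in end:
  3.333 M_D + 1.667 M_E = 1160
  1.667 M_D + 3.333 M_E = 1149
Solving the pair gives M_D = 234 kN·m and M_E = 227.7 kN·m (hogging).

M_E = 227.7 kN·m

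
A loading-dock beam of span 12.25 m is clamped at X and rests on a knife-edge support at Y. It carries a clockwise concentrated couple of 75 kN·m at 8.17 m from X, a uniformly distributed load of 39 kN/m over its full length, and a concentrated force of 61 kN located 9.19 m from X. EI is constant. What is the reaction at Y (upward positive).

R_Y = 225.9 kN

Take the reaction at Y as the redundant and release it; the primary structure is a cantilever fixed at X.
Primary-structure tip deflection at Y by superposition:
  clockwise couple 75 at a = 8.17: M₀a(2L − a)/(2EI) = 5003/EI
  UDL 39: wL⁴/(8EI) = 109779/EI
  point load 61 at a = 9.19: Pa²(3L − a)/(6EI) = 23664/EI
  δ_0 = 138446/EI
Flexibility coefficient — unit upward force at Y: δ_{YY} = L³/(3EI) = 612.8/EI.
Compatibility at Y: δ_0 − R_Y·δ_{YY} = 0, so R_Y = 138446/612.8 = 225.9 kN.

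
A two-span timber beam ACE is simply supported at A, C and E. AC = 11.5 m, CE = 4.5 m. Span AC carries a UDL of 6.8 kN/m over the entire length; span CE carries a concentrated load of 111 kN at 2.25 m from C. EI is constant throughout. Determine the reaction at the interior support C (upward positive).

Take M_C as the redundant. Released structure: two simple spans AC and CE with a hinge at C.
End slopes at the hinge C, treating each span as simply supported:
  span AC: UDL 6.8: wL³/(24EI) = 430.9/EI
  span CE: point load 111 at a = 2.25: Pab(L + b)/(6LEI) = 140.5/EI
  relative rotation θ_0 = (430.9 + 140.5)/EI = 571.4/EI
A unit hogging moment at C produces rotation L₁/(3EI) + L₂/(3EI) = 5.333/EI.
Compatibility: M_C·(L₁+L₂)/(3EI) = θ_0, giving M_C = 107.1 kN·m (hogging).
Span AC, ΣM about A with M_C applied at C: R_C^{AC}·11.5 = 449.6 + 107.1, so R_C^{AC} = 48.42 kN and R_A = 78.2 − 48.42 = 29.78 kN.
Span CE, ΣM about E: R_C^{CE}·4.5 = 249.8 + 107.1, so R_C^{CE} = 79.31 kN and R_E = 111 − 79.31 = 31.69 kN.
R_C = 48.42 + 79.31 = 127.7 kN.

R_C = 127.7 kN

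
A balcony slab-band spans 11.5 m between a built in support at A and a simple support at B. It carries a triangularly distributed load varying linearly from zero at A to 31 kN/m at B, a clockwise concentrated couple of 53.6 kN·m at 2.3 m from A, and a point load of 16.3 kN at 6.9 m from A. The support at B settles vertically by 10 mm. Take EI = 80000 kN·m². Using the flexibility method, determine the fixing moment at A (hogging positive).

M_A = 313.4 kN·m

Remove the prop at B; the released (primary) structure is a cantilever built in at A.
Free-end deflection of the primary structure under the applied loading (downward +):
  triangular load, peak 31 at the free end: 11w₀L⁴/(120EI) = 49701/EI
  clockwise couple 53.6 at a = 2.3: M₀a(2L − a)/(2EI) = 1276/EI
  point load 16.3 at a = 6.9: Pa²(3L − a)/(6EI) = 3570/EI
  δ_0 = 54547/EI
Flexibility coefficient — unit upward force at B: δ_{BB} = L³/(3EI) = 507/EI.
With EI = 80000 kN·m²: δ_0 = 0.68183 m and δ_{BB} = 0.006337 m/kN.
Compatibility — the beam at B must follow the support down by 0.01 m: δ_0 − R_B·δ_{BB} = 0.01, so R_B = (0.68183 − 0.01)/0.006337 = 106 kN.
Moment equilibrium about A: M_A = Σ(load moments about A) − R_B·L = 1533 − 106×11.5 = 313.4 kN·m.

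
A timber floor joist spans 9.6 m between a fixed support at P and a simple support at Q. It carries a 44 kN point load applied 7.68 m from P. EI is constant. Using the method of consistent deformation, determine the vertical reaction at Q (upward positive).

Take the reaction at Q as the redundant and release it; the primary structure is a cantilever fixed at P.
Primary-structure tip deflection at Q by superposition:
  point load 44 at a = 7.68: Pa²(3L − a)/(6EI) = 9135/EI
Flexibility coefficient — unit upward force at Q: δ_{QQ} = L³/(3EI) = 294.9/EI.
Compatibility at Q: δ_0 − R_Q·δ_{QQ} = 0, so R_Q = 9135/294.9 = 30.98 kN.

R_Q = 30.98 kN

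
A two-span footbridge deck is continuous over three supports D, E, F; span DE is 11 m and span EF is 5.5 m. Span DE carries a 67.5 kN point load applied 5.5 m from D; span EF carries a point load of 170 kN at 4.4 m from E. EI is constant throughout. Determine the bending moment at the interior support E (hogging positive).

M_E = 122.7 kN·m

Release continuity at E by inserting a hinge; the redundant is the internal moment M_E. The primary structure is two simply-supported spans DE and EF.
Discontinuity in slope at E on the released structure — sum the simple-span end rotations:
  span DE: point load 67.5 at a = 5.5: Pab(L + a)/(6LEI) = 510.5/EI
  span EF: point load 170 at a = 4.4: Pab(L + b)/(6LEI) = 164.6/EI
  relative rotation θ_0 = (510.5 + 164.6)/EI = 675/EI
A unit hogging moment at E produces rotation L₁/(3EI) + L₂/(3EI) = 5.5/EI.
Compatibility: M_E·(L₁+L₂)/(3EI) = θ_0, giving M_E = 122.7 kN·m (hogging).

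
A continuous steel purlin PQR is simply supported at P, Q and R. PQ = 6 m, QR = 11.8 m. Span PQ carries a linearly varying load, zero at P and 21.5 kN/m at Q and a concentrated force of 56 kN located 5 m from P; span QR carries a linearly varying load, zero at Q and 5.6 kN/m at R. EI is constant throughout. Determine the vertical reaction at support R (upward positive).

R_R = 16.78 kN

Insert a hinge at Q; M_Q is the redundant, and each span becomes simply supported.
End slopes at the hinge Q, treating each span as simply supported:
  span PQ: triangular load, peak 21.5: w₀L³/(45EI) = 103.2/EI
  span PQ: point load 56 at a = 5: Pab(L + a)/(6LEI) = 85.56/EI
  span QR: triangular load, peak 5.6: 7w₀L³/(360EI) = 178.9/EI
  relative rotation θ_0 = (188.8 + 178.9)/EI = 367.7/EI
A unit hogging moment at Q produces rotation L₁/(3EI) + L₂/(3EI) = 5.933/EI.
Compatibility: M_Q·(L₁+L₂)/(3EI) = θ_0, giving M_Q = 61.97 kN·m (hogging).
Span QR, ΣM about R: R_Q^{QR}·11.8 = 130 + 61.97, so R_Q^{QR} = 16.26 kN and R_R = 33.04 − 16.26 = 16.78 kN.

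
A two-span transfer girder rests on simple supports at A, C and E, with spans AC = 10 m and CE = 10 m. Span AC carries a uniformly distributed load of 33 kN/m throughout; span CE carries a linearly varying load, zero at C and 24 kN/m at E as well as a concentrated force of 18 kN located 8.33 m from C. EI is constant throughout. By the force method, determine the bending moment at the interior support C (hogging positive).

Insert a hinge at C; M_C is the redundant, and each span becomes simply supported.
Discontinuity in slope at C on the released structure — sum the simple-span end rotations:
  span AC: UDL 33: wL³/(24EI) = 1375/EI
  span CE: triangular load, peak 24: 7w₀L³/(360EI) = 466.7/EI
  span CE: point load 18 at a = 8.33: Pab(L + b)/(6LEI) = 48.7/EI
  relative rotation θ_0 = (1375 + 515.4)/EI = 1890/EI
A unit hogging moment at C produces rotation L₁/(3EI) + L₂/(3EI) = 6.667/EI.
Compatibility: M_C·(L₁+L₂)/(3EI) = θ_0, giving M_C = 283.6 kN·m (hogging).

M_C = 283.6 kN·m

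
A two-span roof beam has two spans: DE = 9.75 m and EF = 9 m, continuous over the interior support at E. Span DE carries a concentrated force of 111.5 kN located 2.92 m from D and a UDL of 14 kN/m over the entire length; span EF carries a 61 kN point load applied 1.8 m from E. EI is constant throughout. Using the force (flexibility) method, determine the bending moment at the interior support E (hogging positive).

M_E = 201.5 kN·m

Insert a hinge at E; M_E is the redundant, and each span becomes simply supported.
Rotations at E on the released spans (each span's end-slope, ×1/EI):
  span DE: point load 111.5 at a = 2.92: Pab(L + a)/(6LEI) = 481.6/EI
  span DE: UDL 14: wL³/(24EI) = 540.7/EI
  span EF: point load 61 at a = 1.8: Pab(L + b)/(6LEI) = 237.2/EI
  relative rotation θ_0 = (1022 + 237.2)/EI = 1259/EI
A unit hogging moment at E produces rotation L₁/(3EI) + L₂/(3EI) = 6.25/EI.
Compatibility: M_E·(L₁+L₂)/(3EI) = θ_0, giving M_E = 201.5 kN·m (hogging).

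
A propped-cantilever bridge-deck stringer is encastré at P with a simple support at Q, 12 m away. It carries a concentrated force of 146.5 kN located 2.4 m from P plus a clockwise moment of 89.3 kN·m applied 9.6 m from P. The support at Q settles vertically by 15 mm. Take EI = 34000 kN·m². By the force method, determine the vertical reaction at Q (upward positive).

R_Q = 18.03 kN

Remove the prop at Q; the released (primary) structure is a cantilever built in at P.
Free-end deflection of the primary structure under the applied loading (downward +):
  point load 146.5 at a = 2.4: Pa²(3L − a)/(6EI) = 4726/EI
  clockwise couple 89.3 at a = 9.6: M₀a(2L − a)/(2EI) = 6172/EI
  δ_0 = 10898/EI
Tip deflection under a unit load at Q: L³/(3EI) = 576/EI.
With EI = 34000 kN·m²: δ_0 = 0.32053 m and δ_{QQ} = 0.016941 m/kN.
Compatibility — the beam at Q must follow the support down by 0.015 m: δ_0 − R_Q·δ_{QQ} = 0.015, so R_Q = (0.32053 − 0.015)/0.016941 = 18.03 kN.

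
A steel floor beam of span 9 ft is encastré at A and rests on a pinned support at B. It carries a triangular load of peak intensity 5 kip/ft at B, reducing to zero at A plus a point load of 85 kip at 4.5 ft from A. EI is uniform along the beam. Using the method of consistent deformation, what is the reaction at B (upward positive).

Choose R_B as the redundant. The primary structure is the cantilever fixed at A.
Free-end deflection of the primary structure under the applied loading (downward +):
  triangular load, peak 5 at the free end: 11w₀L⁴/(120EI) = 3007/EI
  point load 85 at a = 4.5: Pa²(3L − a)/(6EI) = 6455/EI
  δ_0 = 9462/EI
Tip deflection under a unit load at B: L³/(3EI) = 243/EI.
The prop prevents deflection at B: R_B = δ_0/δ_{BB} = 9462/243 = 38.94 kip.

R_B = 38.94 kip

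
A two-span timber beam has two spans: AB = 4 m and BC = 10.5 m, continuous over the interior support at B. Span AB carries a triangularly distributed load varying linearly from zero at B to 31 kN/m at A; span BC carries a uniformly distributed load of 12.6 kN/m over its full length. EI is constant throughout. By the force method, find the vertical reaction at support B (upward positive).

R_B = 133 kN

Release continuity at B by inserting a hinge; the redundant is the internal moment M_B. The primary structure is two simply-supported spans AB and BC.
End slopes at the hinge B, treating each span as simply supported:
  span AB: triangular load, peak 31: 7w₀L³/(360EI) = 38.58/EI
  span BC: UDL 12.6: wL³/(24EI) = 607.8/EI
  relative rotation θ_0 = (38.58 + 607.8)/EI = 646.3/EI
A unit hogging moment at B produces rotation L₁/(3EI) + L₂/(3EI) = 4.833/EI.
Compatibility: M_B·(L₁+L₂)/(3EI) = θ_0, giving M_B = 133.7 kN·m (hogging).
Span AB, ΣM about A with M_B applied at B: R_B^{AB}·4 = 82.67 + 133.7, so R_B^{AB} = 54.1 kN and R_A = 62 − 54.1 = 7.902 kN.
Span BC, ΣM about C: R_B^{BC}·10.5 = 694.6 + 133.7, so R_B^{BC} = 78.89 kN and R_C = 132.3 − 78.89 = 53.41 kN.
R_B = 54.1 + 78.89 = 133 kN.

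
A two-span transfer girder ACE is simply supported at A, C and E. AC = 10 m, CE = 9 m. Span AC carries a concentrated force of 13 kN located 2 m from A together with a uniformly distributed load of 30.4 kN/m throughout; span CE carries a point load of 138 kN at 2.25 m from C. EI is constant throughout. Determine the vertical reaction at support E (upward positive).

Take M_C as the redundant. Released structure: two simple spans AC and CE with a hinge at C.
End slopes at the hinge C, treating each span as simply supported:
  span AC: point load 13 at a = 2: Pab(L + a)/(6LEI) = 41.6/EI
  span AC: UDL 30.4: wL³/(24EI) = 1267/EI
  span CE: point load 138 at a = 2.25: Pab(L + b)/(6LEI) = 611.3/EI
  relative rotation θ_0 = (1308 + 611.3)/EI = 1920/EI
A unit hogging moment at C produces rotation L₁/(3EI) + L₂/(3EI) = 6.333/EI.
Slope continuity at C: θ_0 = M_C·6.333/EI, so M_C = 1920/6.333 = 303.1 kN·m (hogging).
Span CE, ΣM about E: R_C^{CE}·9 = 931.5 + 303.1, so R_C^{CE} = 137.2 kN and R_E = 138 − 137.2 = 0.8234 kN.

R_E = 0.8234 kN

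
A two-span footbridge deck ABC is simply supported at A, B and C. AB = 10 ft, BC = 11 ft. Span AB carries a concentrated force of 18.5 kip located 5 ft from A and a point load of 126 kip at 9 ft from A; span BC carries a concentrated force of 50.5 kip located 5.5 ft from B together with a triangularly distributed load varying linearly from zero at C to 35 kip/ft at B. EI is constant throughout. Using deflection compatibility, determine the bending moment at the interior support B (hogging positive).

Release continuity at B by inserting a hinge; the redundant is the internal moment M_B. The primary structure is two simply-supported spans AB and BC.
End slopes at the hinge B, treating each span as simply supported:
  span AB: point load 18.5 at a = 5: Pab(L + a)/(6LEI) = 115.6/EI
  span AB: point load 126 at a = 9: Pab(L + a)/(6LEI) = 359.1/EI
  span BC: point load 50.5 at a = 5.5: Pab(L + b)/(6LEI) = 381.9/EI
  span BC: triangular load, peak 35: w₀L³/(45EI) = 1035/EI
  relative rotation θ_0 = (474.7 + 1417)/EI = 1892/EI
A unit hogging moment at B produces rotation L₁/(3EI) + L₂/(3EI) = 7/EI.
Slope continuity at B: θ_0 = M_B·7/EI, so M_B = 1892/7 = 270.3 kip·ft (hogging).

M_B = 270.3 kip·ft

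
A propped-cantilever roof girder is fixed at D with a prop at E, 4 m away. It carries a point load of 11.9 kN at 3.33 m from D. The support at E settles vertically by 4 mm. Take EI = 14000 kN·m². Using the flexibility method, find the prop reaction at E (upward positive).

R_E = 6.313 kN

Choose R_E as the redundant. The primary structure is the cantilever fixed at D.
Downward deflection at the released point E due to the loads:
  point load 11.9 at a = 3.33: Pa²(3L − a)/(6EI) = 190.7/EI
Tip deflection under a unit load at E: L³/(3EI) = 21.33/EI.
With EI = 14000 kN·m²: δ_0 = 0.01362 m and δ_{EE} = 0.001524 m/kN.
Compatibility — the beam at E must follow the support down by 0.004 m: δ_0 − R_E·δ_{EE} = 0.004, so R_E = (0.01362 − 0.004)/0.001524 = 6.313 kN.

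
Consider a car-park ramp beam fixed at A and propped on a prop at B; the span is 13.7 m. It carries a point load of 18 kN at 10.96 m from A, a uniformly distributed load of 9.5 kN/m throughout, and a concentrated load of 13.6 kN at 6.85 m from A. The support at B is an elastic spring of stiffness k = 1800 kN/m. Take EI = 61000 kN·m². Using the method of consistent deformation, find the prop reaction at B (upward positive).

R_B = 63.23 kN

Remove the prop at B; the released (primary) structure is a cantilever built in at A.
Primary-structure tip deflection at B by superposition:
  point load 18 at a = 10.96: Pa²(3L − a)/(6EI) = 10861/EI
  UDL 9.5: wL⁴/(8EI) = 41833/EI
  point load 13.6 at a = 6.85: Pa²(3L − a)/(6EI) = 3643/EI
  δ_0 = 56337/EI
Flexibility coefficient — unit upward force at B: δ_{BB} = L³/(3EI) = 857.1/EI.
With EI = 61000 kN·m²: δ_0 = 0.92355 m and δ_{BB} = 0.014051 m/kN.
Compatibility — the spring shortens by R_B/k under the reaction it provides: δ_0 − R_B·δ_{BB} = R_B/k. With 1/k = 0.000556 m/kN, R_B = δ_0 / (δ_{BB} + 1/k) = 0.92355 / (0.014051 + 0.000556) = 63.23 kN.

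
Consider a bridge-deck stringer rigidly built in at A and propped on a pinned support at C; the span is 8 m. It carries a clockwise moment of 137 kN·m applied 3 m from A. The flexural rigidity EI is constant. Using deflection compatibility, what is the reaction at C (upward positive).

Release the roller at C. Primary structure: cantilever fixed at A.
Free-end deflection of the primary structure under the applied loading (downward +):
  clockwise couple 137 at a = 3: M₀a(2L − a)/(2EI) = 2672/EI
Tip deflection under a unit load at C: L³/(3EI) = 170.7/EI.
Compatibility at C: δ_0 − R_C·δ_{CC} = 0, so R_C = 2672/170.7 = 15.65 kN.

R_C = 15.65 kN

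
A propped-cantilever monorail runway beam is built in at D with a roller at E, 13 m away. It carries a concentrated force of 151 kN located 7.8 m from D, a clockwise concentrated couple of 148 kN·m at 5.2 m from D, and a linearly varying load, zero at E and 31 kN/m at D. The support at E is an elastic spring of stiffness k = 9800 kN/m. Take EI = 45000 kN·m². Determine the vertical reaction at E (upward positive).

R_E = 115.7 kN

Choose R_E as the redundant. The primary structure is the cantilever fixed at D.
Deflection at E on the released cantilever, summing each load's contribution:
  point load 151 at a = 7.8: Pa²(3L − a)/(6EI) = 47772/EI
  clockwise couple 148 at a = 5.2: M₀a(2L − a)/(2EI) = 8004/EI
  triangular load, peak 31 at the fixed end: w₀L⁴/(30EI) = 29513/EI
  δ_0 = 85288/EI
Tip deflection under a unit load at E: L³/(3EI) = 732.3/EI.
With EI = 45000 kN·m²: δ_0 = 1.8953 m and δ_{EE} = 0.016274 m/kN.
Compatibility — the spring shortens by R_E/k under the reaction it provides: δ_0 − R_E·δ_{EE} = R_E/k. With 1/k = 0.000102 m/kN, R_E = δ_0 / (δ_{EE} + 1/k) = 1.8953 / (0.016274 + 0.000102) = 115.7 kN.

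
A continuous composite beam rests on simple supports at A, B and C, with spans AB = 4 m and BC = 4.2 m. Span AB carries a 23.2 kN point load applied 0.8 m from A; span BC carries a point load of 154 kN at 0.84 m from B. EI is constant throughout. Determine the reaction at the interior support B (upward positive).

Release continuity at B by inserting a hinge; the redundant is the internal moment M_B. The primary structure is two simply-supported spans AB and BC.
End slopes at the hinge B, treating each span as simply supported:
  span AB: point load 23.2 at a = 0.8: Pab(L + a)/(6LEI) = 11.88/EI
  span BC: point load 154 at a = 0.84: Pab(L + b)/(6LEI) = 130.4/EI
  relative rotation θ_0 = (11.88 + 130.4)/EI = 142.3/EI
A unit hogging moment at B produces rotation L₁/(3EI) + L₂/(3EI) = 2.733/EI.
Compatibility: M_B·(L₁+L₂)/(3EI) = θ_0, giving M_B = 52.05 kN·m (hogging).
Span AB, ΣM about A with M_B applied at B: R_B^{AB}·4 = 18.56 + 52.05, so R_B^{AB} = 17.65 kN and R_A = 23.2 − 17.65 = 5.547 kN.
Span BC, ΣM about C: R_B^{BC}·4.2 = 517.4 + 52.05, so R_B^{BC} = 135.6 kN and R_C = 154 − 135.6 = 18.41 kN.
R_B = 17.65 + 135.6 = 153.2 kN.

R_B = 153.2 kN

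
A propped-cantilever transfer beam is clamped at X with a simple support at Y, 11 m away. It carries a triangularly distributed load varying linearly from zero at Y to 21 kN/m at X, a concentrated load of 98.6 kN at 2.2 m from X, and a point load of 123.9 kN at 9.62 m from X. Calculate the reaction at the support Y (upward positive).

Release the roller at Y. Primary structure: cantilever fixed at X.
Downward deflection at the released point Y due to the loads:
  triangular load, peak 21 at the fixed end: w₀L⁴/(30EI) = 10249/EI
  point load 98.6 at a = 2.2: Pa²(3L − a)/(6EI) = 2450/EI
  point load 123.9 at a = 9.62: Pa²(3L − a)/(6EI) = 44680/EI
  δ_0 = 57379/EI
Tip deflection under a unit load at Y: L³/(3EI) = 443.7/EI.
Compatibility at Y: δ_0 − R_Y·δ_{YY} = 0, so R_Y = 57379/443.7 = 129.3 kN.

R_Y = 129.3 kN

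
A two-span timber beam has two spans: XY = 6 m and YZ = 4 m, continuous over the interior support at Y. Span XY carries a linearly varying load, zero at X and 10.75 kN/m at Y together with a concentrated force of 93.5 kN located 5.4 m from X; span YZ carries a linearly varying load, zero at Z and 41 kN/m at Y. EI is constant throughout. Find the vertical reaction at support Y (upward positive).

Insert a hinge at Y; M_Y is the redundant, and each span becomes simply supported.
Rotations at Y on the released spans (each span's end-slope, ×1/EI):
  span XY: triangular load, peak 10.75: w₀L³/(45EI) = 51.6/EI
  span XY: point load 93.5 at a = 5.4: Pab(L + a)/(6LEI) = 95.93/EI
  span YZ: triangular load, peak 41: w₀L³/(45EI) = 58.31/EI
  relative rotation θ_0 = (147.5 + 58.31)/EI = 205.8/EI
A unit hogging moment at Y produces rotation L₁/(3EI) + L₂/(3EI) = 3.333/EI.
Slope continuity at Y: θ_0 = M_Y·3.333/EI, so M_Y = 205.8/3.333 = 61.75 kN·m (hogging).
Span XY, ΣM about X with M_Y applied at Y: R_Y^{XY}·6 = 633.9 + 61.75, so R_Y^{XY} = 115.9 kN and R_X = 125.8 − 115.9 = 9.808 kN.
Span YZ, ΣM about Z: R_Y^{YZ}·4 = 218.7 + 61.75, so R_Y^{YZ} = 70.1 kN and R_Z = 82 − 70.1 = 11.9 kN.
R_Y = 115.9 + 70.1 = 186 kN.

R_Y = 186 kN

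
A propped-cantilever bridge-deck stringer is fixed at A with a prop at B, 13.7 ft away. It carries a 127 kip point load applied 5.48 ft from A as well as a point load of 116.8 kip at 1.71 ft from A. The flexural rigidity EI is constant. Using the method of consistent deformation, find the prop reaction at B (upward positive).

R_B = 29.03 kip

Take the reaction at B as the redundant and release it; the primary structure is a cantilever fixed at A.
Primary-structure tip deflection at B by superposition:
  point load 127 at a = 5.48: Pa²(3L − a)/(6EI) = 22642/EI
  point load 116.8 at a = 1.71: Pa²(3L − a)/(6EI) = 2242/EI
  δ_0 = 24884/EI
Flexibility coefficient — unit upward force at B: δ_{BB} = L³/(3EI) = 857.1/EI.
Compatibility at B: δ_0 − R_B·δ_{BB} = 0, so R_B = 24884/857.1 = 29.03 kip.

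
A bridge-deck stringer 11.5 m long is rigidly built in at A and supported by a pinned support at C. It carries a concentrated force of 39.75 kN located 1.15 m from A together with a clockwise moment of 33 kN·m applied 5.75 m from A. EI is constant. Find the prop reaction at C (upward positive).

R_C = 3.805 kN

Remove the prop at C; the released (primary) structure is a cantilever built in at A.
Deflection at C on the released cantilever, summing each load's contribution:
  point load 39.75 at a = 1.15: Pa²(3L − a)/(6EI) = 292.2/EI
  clockwise couple 33 at a = 5.75: M₀a(2L − a)/(2EI) = 1637/EI
  δ_0 = 1929/EI
Flexibility coefficient — unit upward force at C: δ_{CC} = L³/(3EI) = 507/EI.
Compatibility at C: δ_0 − R_C·δ_{CC} = 0, so R_C = 1929/507 = 3.805 kN.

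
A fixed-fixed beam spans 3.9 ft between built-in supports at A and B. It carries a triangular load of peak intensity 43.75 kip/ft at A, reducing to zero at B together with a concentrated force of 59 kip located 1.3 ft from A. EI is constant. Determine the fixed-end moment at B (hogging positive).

Take the two fixed-end moments M_A, M_B as redundants; the released structure is the simple span AB.
Simple-span end rotations at A and B under the given loads:
  at A: triangular load, peak 43.75: w₀L³/(45EI) = 57.67/EI
  at B: triangular load, peak 43.75: 7w₀L³/(360EI) = 50.46/EI
  at A: point load 59 at a = 1.3: Pab(L + b)/(6LEI) = 55.39/EI
  at B: point load 59 at a = 1.3: Pab(L + a)/(6LEI) = 44.32/EI
  θ_A0 = 113.1/EI,  θ_B0 = 94.78/EI
Flexibility coefficients: a unit moment at one end gives L/(3EI) there and L/(6EI) at the far end, so f₁₁ = f₂₂ = 1.3/EI and f₁₂ = f₂₁ = 0.65/EI.
Compatibility — zero rotation at each built-in end:
  1.3 M_A + 0.65 M_B = 113.1
  0.65 M_A + 1.3 M_B = 94.78
Solving the pair gives M_A = 67.36 kip·ft and M_B = 39.23 kip·ft (hogging).

M_B = 39.23 kip·ft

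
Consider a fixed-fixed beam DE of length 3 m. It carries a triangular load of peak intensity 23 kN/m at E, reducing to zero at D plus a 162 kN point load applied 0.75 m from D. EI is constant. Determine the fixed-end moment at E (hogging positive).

M_E = 33.13 kN·m

Release both end moments; the primary structure is a simply-supported span DE with redundants M_D and M_E.
On the primary (simply-supported) span, the end slopes from the loading are:
  at D: triangular load, peak 23: 7w₀L³/(360EI) = 12.07/EI
  at E: triangular load, peak 23: w₀L³/(45EI) = 13.8/EI
  at D: point load 162 at a = 0.75: Pab(L + b)/(6LEI) = 79.73/EI
  at E: point load 162 at a = 0.75: Pab(L + a)/(6LEI) = 56.95/EI
  θ_D0 = 91.81/EI,  θ_E0 = 70.75/EI
Flexibility coefficients: a unit moment at one end gives L/(3EI) there and L/(6EI) at the far end, so f₁₁ = f₂₂ = 1/EI and f₁₂ = f₂₁ = 0.5/EI.
Compatibility — zero rotation at each built-in end:
  1 M_D + 0.5 M_E = 91.81
  0.5 M_D + 1 M_E = 70.75
Solving the pair gives M_D = 75.24 kN·m and M_E = 33.13 kN·m (hogging).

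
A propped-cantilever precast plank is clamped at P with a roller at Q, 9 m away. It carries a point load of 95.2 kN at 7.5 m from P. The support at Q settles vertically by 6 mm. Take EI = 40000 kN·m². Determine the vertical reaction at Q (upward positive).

R_Q = 70.63 kN

Take the reaction at Q as the redundant and release it; the primary structure is a cantilever fixed at P.
Downward deflection at the released point Q due to the loads:
  point load 95.2 at a = 7.5: Pa²(3L − a)/(6EI) = 17404/EI
Flexibility coefficient — unit upward force at Q: δ_{QQ} = L³/(3EI) = 243/EI.
With EI = 40000 kN·m²: δ_0 = 0.43509 m and δ_{QQ} = 0.006075 m/kN.
Compatibility — the beam at Q must follow the support down by 0.006 m: δ_0 − R_Q·δ_{QQ} = 0.006, so R_Q = (0.43509 − 0.006)/0.006075 = 70.63 kN.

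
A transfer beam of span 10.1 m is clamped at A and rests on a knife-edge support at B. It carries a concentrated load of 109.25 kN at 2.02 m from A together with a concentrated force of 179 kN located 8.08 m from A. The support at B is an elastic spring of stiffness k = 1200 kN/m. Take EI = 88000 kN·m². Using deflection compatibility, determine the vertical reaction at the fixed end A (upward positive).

Take the reaction at B as the redundant and release it; the primary structure is a cantilever fixed at A.
Free-end deflection of the primary structure under the applied loading (downward +):
  point load 109.25 at a = 2.02: Pa²(3L − a)/(6EI) = 2101/EI
  point load 179 at a = 8.08: Pa²(3L − a)/(6EI) = 43278/EI
  δ_0 = 45379/EI
Tip deflection under a unit load at B: L³/(3EI) = 343.4/EI.
With EI = 88000 kN·m²: δ_0 = 0.51567 m and δ_{BB} = 0.003903 m/kN.
Compatibility — the spring shortens by R_B/k under the reaction it provides: δ_0 − R_B·δ_{BB} = R_B/k. With 1/k = 0.000833 m/kN, R_B = δ_0 / (δ_{BB} + 1/k) = 0.51567 / (0.003903 + 0.000833) = 108.9 kN.
Vertical equilibrium: R_A = ΣP − R_B = 288.2 − 108.9 = 179.4 kN.

R_A = 179.4 kN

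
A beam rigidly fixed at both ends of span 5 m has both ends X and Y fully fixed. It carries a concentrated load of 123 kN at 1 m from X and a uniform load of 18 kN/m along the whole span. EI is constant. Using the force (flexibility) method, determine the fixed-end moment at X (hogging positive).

Take the two fixed-end moments M_X, M_Y as redundants; the released structure is the simple span XY.
End rotations of the released simple span under the applied load (×1/EI):
  at X: point load 123 at a = 1: Pab(L + b)/(6LEI) = 147.6/EI
  at Y: point load 123 at a = 1: Pab(L + a)/(6LEI) = 98.4/EI
  at X: UDL 18: wL³/(24EI) = 93.75/EI
  at Y: UDL 18: wL³/(24EI) = 93.75/EI
  θ_X0 = 241.3/EI,  θ_Y0 = 192.2/EI
Flexibility coefficients: a unit moment at one end gives L/(3EI) there and L/(6EI) at the far end, so f₁₁ = f₂₂ = 1.667/EI and f₁₂ = f₂₁ = 0.8333/EI.
Compatibility — zero rotation at each built-in end:
  1.667 M_X + 0.8333 M_Y = 241.3
  0.8333 M_X + 1.667 M_Y = 192.2
Solving the pair gives M_X = 116.2 kN·m and M_Y = 57.18 kN·m (hogging).

M_X = 116.2 kN·m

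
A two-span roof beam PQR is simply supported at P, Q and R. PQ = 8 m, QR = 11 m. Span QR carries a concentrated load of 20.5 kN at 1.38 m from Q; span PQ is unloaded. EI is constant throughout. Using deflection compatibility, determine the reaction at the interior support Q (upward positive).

R_Q = 20.83 kN

Take M_Q as the redundant. Released structure: two simple spans PQ and QR with a hinge at Q.
Rotations at Q on the released spans (each span's end-slope, ×1/EI):
  span QR: point load 20.5 at a = 1.38: Pab(L + b)/(6LEI) = 85.03/EI
  relative rotation θ_0 = (0 + 85.03)/EI = 85.03/EI
A unit hogging moment at Q produces rotation L₁/(3EI) + L₂/(3EI) = 6.333/EI.
Compatibility: M_Q·(L₁+L₂)/(3EI) = θ_0, giving M_Q = 13.43 kN·m (hogging).
Span PQ, ΣM about P with M_Q applied at Q: R_Q^{PQ}·8 = 0 + 13.43, so R_Q^{PQ} = 1.678 kN and R_P = 0 − 1.678 = -1.678 kN.
Span QR, ΣM about R: R_Q^{QR}·11 = 197.2 + 13.43, so R_Q^{QR} = 19.15 kN and R_R = 20.5 − 19.15 = 1.351 kN.
R_Q = 1.678 + 19.15 = 20.83 kN.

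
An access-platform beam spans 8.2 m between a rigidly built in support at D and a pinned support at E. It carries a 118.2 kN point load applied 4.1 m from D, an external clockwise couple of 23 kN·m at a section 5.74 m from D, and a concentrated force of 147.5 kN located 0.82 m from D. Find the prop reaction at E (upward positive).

R_E = 42.9 kN

Choose R_E as the redundant. The primary structure is the cantilever fixed at D.
Primary-structure tip deflection at E by superposition:
  point load 118.2 at a = 4.1: Pa²(3L − a)/(6EI) = 6789/EI
  clockwise couple 23 at a = 5.74: M₀a(2L − a)/(2EI) = 703.7/EI
  point load 147.5 at a = 0.82: Pa²(3L − a)/(6EI) = 393.1/EI
  δ_0 = 7885/EI
Flexibility coefficient — unit upward force at E: δ_{EE} = L³/(3EI) = 183.8/EI.
The prop prevents deflection at E: R_E = δ_0/δ_{EE} = 7885/183.8 = 42.9 kN.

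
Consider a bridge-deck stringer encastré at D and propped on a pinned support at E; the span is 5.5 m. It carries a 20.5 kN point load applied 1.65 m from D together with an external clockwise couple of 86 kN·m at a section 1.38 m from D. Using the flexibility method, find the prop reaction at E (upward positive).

R_E = 12.78 kN

Take the reaction at E as the redundant and release it; the primary structure is a cantilever fixed at D.
Free-end deflection of the primary structure under the applied loading (downward +):
  point load 20.5 at a = 1.65: Pa²(3L − a)/(6EI) = 138.1/EI
  clockwise couple 86 at a = 1.38: M₀a(2L − a)/(2EI) = 570.9/EI
  δ_0 = 709/EI
Flexibility coefficient — unit upward force at E: δ_{EE} = L³/(3EI) = 55.46/EI.
The prop prevents deflection at E: R_E = δ_0/δ_{EE} = 709/55.46 = 12.78 kN.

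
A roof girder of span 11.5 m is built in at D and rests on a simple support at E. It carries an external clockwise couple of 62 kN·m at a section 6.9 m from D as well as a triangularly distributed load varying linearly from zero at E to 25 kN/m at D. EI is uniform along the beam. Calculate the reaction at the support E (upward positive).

Take the reaction at E as the redundant and release it; the primary structure is a cantilever fixed at D.
Downward deflection at the released point E due to the loads:
  clockwise couple 62 at a = 6.9: M₀a(2L − a)/(2EI) = 3444/EI
  triangular load, peak 25 at the fixed end: w₀L⁴/(30EI) = 14575/EI
  δ_0 = 18019/EI
Tip deflection under a unit load at E: L³/(3EI) = 507/EI.
Compatibility at E: δ_0 − R_E·δ_{EE} = 0, so R_E = 18019/507 = 35.54 kN.

R_E = 35.54 kN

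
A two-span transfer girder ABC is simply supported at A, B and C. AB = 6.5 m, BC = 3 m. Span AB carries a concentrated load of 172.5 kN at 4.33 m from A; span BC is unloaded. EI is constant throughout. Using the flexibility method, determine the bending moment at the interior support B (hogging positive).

Release continuity at B by inserting a hinge; the redundant is the internal moment M_B. The primary structure is two simply-supported spans AB and BC.
Rotations at B on the released spans (each span's end-slope, ×1/EI):
  span AB: point load 172.5 at a = 4.33: Pab(L + a)/(6LEI) = 450.1/EI
  relative rotation θ_0 = (450.1 + 0)/EI = 450.1/EI
A unit hogging moment at B produces rotation L₁/(3EI) + L₂/(3EI) = 3.167/EI.
Slope continuity at B: θ_0 = M_B·3.167/EI, so M_B = 450.1/3.167 = 142.1 kN·m (hogging).

M_B = 142.1 kN·m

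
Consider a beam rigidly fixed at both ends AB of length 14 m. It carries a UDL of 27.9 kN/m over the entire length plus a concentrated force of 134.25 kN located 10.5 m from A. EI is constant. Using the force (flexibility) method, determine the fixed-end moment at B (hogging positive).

Release both end moments; the primary structure is a simply-supported span AB with redundants M_A and M_B.
Simple-span end rotations at A and B under the given loads:
  at A: UDL 27.9: wL³/(24EI) = 3190/EI
  at B: UDL 27.9: wL³/(24EI) = 3190/EI
  at A: point load 134.25 at a = 10.5: Pab(L + b)/(6LEI) = 1028/EI
  at B: point load 134.25 at a = 10.5: Pab(L + a)/(6LEI) = 1439/EI
  θ_A0 = 4218/EI,  θ_B0 = 4629/EI
Flexibility coefficients: a unit moment at one end gives L/(3EI) there and L/(6EI) at the far end, so f₁₁ = f₂₂ = 4.667/EI and f₁₂ = f₂₁ = 2.333/EI.
Compatibility — zero rotation at each built-in end:
  4.667 M_A + 2.333 M_B = 4218
  2.333 M_A + 4.667 M_B = 4629
Solving the pair gives M_A = 543.8 kN·m and M_B = 720 kN·m (hogging).

M_B = 720 kN·m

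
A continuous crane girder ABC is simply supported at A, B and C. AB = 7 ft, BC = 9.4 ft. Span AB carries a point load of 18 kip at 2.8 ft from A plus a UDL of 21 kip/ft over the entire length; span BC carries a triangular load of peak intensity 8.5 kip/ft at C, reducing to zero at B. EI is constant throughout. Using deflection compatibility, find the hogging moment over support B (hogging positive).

M_B = 89.05 kip·ft

Insert a hinge at B; M_B is the redundant, and each span becomes simply supported.
End slopes at the hinge B, treating each span as simply supported:
  span AB: point load 18 at a = 2.8: Pab(L + a)/(6LEI) = 49.39/EI
  span AB: UDL 21: wL³/(24EI) = 300.1/EI
  span BC: triangular load, peak 8.5: 7w₀L³/(360EI) = 137.3/EI
  relative rotation θ_0 = (349.5 + 137.3)/EI = 486.8/EI
A unit hogging moment at B produces rotation L₁/(3EI) + L₂/(3EI) = 5.467/EI.
Compatibility: M_B·(L₁+L₂)/(3EI) = θ_0, giving M_B = 89.05 kip·ft (hogging).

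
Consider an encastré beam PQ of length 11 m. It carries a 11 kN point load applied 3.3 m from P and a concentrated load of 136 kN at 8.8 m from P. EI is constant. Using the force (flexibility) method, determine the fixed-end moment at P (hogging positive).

M_P = 65.66 kN·m

Release both end moments; the primary structure is a simply-supported span PQ with redundants M_P and M_Q.
Simple-span end rotations at P and Q under the given loads:
  at P: point load 11 at a = 3.3: Pab(L + b)/(6LEI) = 79.19/EI
  at Q: point load 11 at a = 3.3: Pab(L + a)/(6LEI) = 60.56/EI
  at P: point load 136 at a = 8.8: Pab(L + b)/(6LEI) = 526.6/EI
  at Q: point load 136 at a = 8.8: Pab(L + a)/(6LEI) = 789.9/EI
  θ_P0 = 605.8/EI,  θ_Q0 = 850.4/EI
Flexibility coefficients: a unit moment at one end gives L/(3EI) there and L/(6EI) at the far end, so f₁₁ = f₂₂ = 3.667/EI and f₁₂ = f₂₁ = 1.833/EI.
Compatibility — zero rotation at each built-in end:
  3.667 M_P + 1.833 M_Q = 605.8
  1.833 M_P + 3.667 M_Q = 850.4
Solving the pair gives M_P = 65.66 kN·m and M_Q = 199.1 kN·m (hogging).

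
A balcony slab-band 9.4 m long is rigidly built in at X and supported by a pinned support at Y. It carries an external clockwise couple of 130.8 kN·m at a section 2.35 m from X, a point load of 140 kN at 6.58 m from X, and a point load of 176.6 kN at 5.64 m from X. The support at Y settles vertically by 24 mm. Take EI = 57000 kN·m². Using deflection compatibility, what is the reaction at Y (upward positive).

Release the roller at Y. Primary structure: cantilever fixed at X.
Primary-structure tip deflection at Y by superposition:
  clockwise couple 130.8 at a = 2.35: M₀a(2L − a)/(2EI) = 2528/EI
  point load 140 at a = 6.58: Pa²(3L − a)/(6EI) = 21842/EI
  point load 176.6 at a = 5.64: Pa²(3L − a)/(6EI) = 21122/EI
  δ_0 = 45492/EI
Flexibility coefficient — unit upward force at Y: δ_{YY} = L³/(3EI) = 276.9/EI.
With EI = 57000 kN·m²: δ_0 = 0.7981 m and δ_{YY} = 0.004857 m/kN.
Compatibility — the beam at Y must follow the support down by 0.024 m: δ_0 − R_Y·δ_{YY} = 0.024, so R_Y = (0.7981 − 0.024)/0.004857 = 159.4 kN.

R_Y = 159.4 kN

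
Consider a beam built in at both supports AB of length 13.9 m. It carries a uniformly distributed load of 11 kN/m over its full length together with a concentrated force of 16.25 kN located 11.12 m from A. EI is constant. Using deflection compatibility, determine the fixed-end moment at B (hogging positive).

Take the two fixed-end moments M_A, M_B as redundants; the released structure is the simple span AB.
On the primary (simply-supported) span, the end slopes from the loading are:
  at A: UDL 11: wL³/(24EI) = 1231/EI
  at B: UDL 11: wL³/(24EI) = 1231/EI
  at A: point load 16.25 at a = 11.12: Pab(L + b)/(6LEI) = 100.5/EI
  at B: point load 16.25 at a = 11.12: Pab(L + a)/(6LEI) = 150.7/EI
  θ_A0 = 1331/EI,  θ_B0 = 1382/EI
Flexibility coefficients: a unit moment at one end gives L/(3EI) there and L/(6EI) at the far end, so f₁₁ = f₂₂ = 4.633/EI and f₁₂ = f₂₁ = 2.317/EI.
Compatibility — zero rotation at each built-in end:
  4.633 M_A + 2.317 M_B = 1331
  2.317 M_A + 4.633 M_B = 1382
Solving the pair gives M_A = 184.3 kN·m and M_B = 206 kN·m (hogging).

M_B = 206 kN·m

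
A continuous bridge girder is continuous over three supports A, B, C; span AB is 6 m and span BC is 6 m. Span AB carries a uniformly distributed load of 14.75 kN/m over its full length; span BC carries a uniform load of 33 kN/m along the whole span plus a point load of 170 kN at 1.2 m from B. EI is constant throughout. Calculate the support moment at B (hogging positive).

Release continuity at B by inserting a hinge; the redundant is the internal moment M_B. The primary structure is two simply-supported spans AB and BC.
End slopes at the hinge B, treating each span as simply supported:
  span AB: UDL 14.75: wL³/(24EI) = 132.8/EI
  span BC: UDL 33: wL³/(24EI) = 297/EI
  span BC: point load 170 at a = 1.2: Pab(L + b)/(6LEI) = 293.8/EI
  relative rotation θ_0 = (132.8 + 590.8)/EI = 723.5/EI
A unit hogging moment at B produces rotation L₁/(3EI) + L₂/(3EI) = 4/EI.
Slope continuity at B: θ_0 = M_B·4/EI, so M_B = 723.5/4 = 180.9 kN·m (hogging).

M_B = 180.9 kN·m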